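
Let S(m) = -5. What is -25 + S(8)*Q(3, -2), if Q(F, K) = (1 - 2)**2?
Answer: -30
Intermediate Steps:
Q(F, K) = 1 (Q(F, K) = (-1)**2 = 1)
-25 + S(8)*Q(3, -2) = -25 - 5*1 = -25 - 5 = -30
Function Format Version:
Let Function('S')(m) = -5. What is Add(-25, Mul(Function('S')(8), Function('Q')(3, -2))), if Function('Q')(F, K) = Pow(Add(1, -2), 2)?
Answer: -30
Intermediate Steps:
Function('Q')(F, K) = 1 (Function('Q')(F, K) = Pow(-1, 2) = 1)
Add(-25, Mul(Function('S')(8), Function('Q')(3, -2))) = Add(-25, Mul(-5, 1)) = Add(-25, -5) = -30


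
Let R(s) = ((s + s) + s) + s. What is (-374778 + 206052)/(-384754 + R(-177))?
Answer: 84363/192731 ≈ 0.43772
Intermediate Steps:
R(s) = 4*s (R(s) = (2*s + s) + s = 3*s + s = 4*s)
(-374778 + 206052)/(-384754 + R(-177)) = (-374778 + 206052)/(-384754 + 4*(-177)) = -168726/(-384754 - 708) = -168726/(-385462) = -168726*(-1/385462) = 84363/192731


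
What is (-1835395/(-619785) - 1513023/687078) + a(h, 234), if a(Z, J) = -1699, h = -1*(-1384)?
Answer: -391967443787/230807934 ≈ -1698.2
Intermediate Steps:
h = 1384
(-1835395/(-619785) - 1513023/687078) + a(h, 234) = (-1835395/(-619785) - 1513023/687078) - 1699 = (-1835395*(-1/619785) - 1513023*1/687078) - 1699 = (367079/123957 - 12301/5586) - 1699 = 175236079/230807934 - 1699 = -391967443787/230807934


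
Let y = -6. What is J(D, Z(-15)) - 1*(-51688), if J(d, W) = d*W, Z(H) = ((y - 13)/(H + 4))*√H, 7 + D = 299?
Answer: 51688 + 5548*I*√15/11 ≈ 51688.0 + 1953.4*I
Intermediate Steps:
D = 292 (D = -7 + 299 = 292)
Z(H) = -19*√H/(4 + H) (Z(H) = ((-6 - 13)/(H + 4))*√H = (-19/(4 + H))*√H = -19*√H/(4 + H))
J(d, W) = W*d
J(D, Z(-15)) - 1*(-51688) = -19*√(-15)/(4 - 15)*292 - 1*(-51688) = -19*I*√15/(-11)*292 + 51688 = -19*I*√15*(-1/11)*292 + 51688 = (19*I*√15/11)*292 + 51688 = 5548*I*√15/11 + 51688 = 51688 + 5548*I*√15/11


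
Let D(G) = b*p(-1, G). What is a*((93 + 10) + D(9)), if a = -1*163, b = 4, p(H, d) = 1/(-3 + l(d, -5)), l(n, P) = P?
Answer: -33415/2 ≈ -16708.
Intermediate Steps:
p(H, d) = -1/8 (p(H, d) = 1/(-3 - 5) = 1/(-8) = -1/8)
D(G) = -1/2 (D(G) = 4*(-1/8) = -1/2)
a = -163
a*((93 + 10) + D(9)) = -163*((93 + 10) - 1/2) = -163*(103 - 1/2) = -163*205/2 = -33415/2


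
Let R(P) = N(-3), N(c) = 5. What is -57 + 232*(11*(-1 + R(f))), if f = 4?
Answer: 10151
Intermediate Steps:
R(P) = 5
-57 + 232*(11*(-1 + R(f))) = -57 + 232*(11*(-1 + 5)) = -57 + 232*(11*4) = -57 + 232*44 = -57 + 10208 = 10151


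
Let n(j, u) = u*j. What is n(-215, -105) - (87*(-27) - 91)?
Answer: 25015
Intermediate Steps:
n(j, u) = j*u
n(-215, -105) - (87*(-27) - 91) = -215*(-105) - (87*(-27) - 91) = 22575 - (-2349 - 91) = 22575 - 1*(-2440) = 22575 + 2440 = 25015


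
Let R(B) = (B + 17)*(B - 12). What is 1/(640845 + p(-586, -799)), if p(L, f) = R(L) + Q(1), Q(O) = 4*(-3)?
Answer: 1/981095 ≈ 1.0193e-6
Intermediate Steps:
R(B) = (-12 + B)*(17 + B) (R(B) = (17 + B)*(-12 + B) = (-12 + B)*(17 + B))
Q(O) = -12
p(L, f) = -216 + L² + 5*L (p(L, f) = (-204 + L² + 5*L) - 12 = -216 + L² + 5*L)
1/(640845 + p(-586, -799)) = 1/(640845 + (-216 + (-586)² + 5*(-586))) = 1/(640845 + (-216 + 343396 - 2930)) = 1/(640845 + 340250) = 1/981095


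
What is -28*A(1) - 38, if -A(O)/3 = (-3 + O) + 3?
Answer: 46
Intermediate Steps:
A(O) = -3*O (A(O) = -3*((-3 + O) + 3) = -3*O)
-28*A(1) - 38 = -(-84) - 38 = -28*(-3) - 38 = 84 - 38 = 46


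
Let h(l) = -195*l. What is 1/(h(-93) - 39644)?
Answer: -1/21509 ≈ -4.6492e-5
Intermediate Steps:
1/(h(-93) - 39644) = 1/(-195*(-93) - 39644) = 1/(18135 - 39644) = 1/(-21509) = -1/21509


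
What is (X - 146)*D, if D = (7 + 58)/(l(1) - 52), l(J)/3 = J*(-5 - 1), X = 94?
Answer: 338/7 ≈ 48.286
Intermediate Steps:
l(J) = -18*J (l(J) = 3*(J*(-5 - 1)) = 3*(J*(-6)) = 3*(-6*J) = -18*J)
D = -13/14 (D = (7 + 58)/(-18*1 - 52) = 65/(-18 - 52) = 65/(-70) = 65*(-1/70) = -13/14 ≈ -0.92857)
(X - 146)*D = (94 - 146)*(-13/14) = -52*(-13/14) = 338/7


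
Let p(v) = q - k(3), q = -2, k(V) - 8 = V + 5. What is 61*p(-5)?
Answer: -1098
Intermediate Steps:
k(V) = 13 + V (k(V) = 8 + (V + 5) = 8 + (5 + V) = 13 + V)
p(v) = -18 (p(v) = -2 - (13 + 3) = -2 - 1*16 = -2 - 16 = -18)
61*p(-5) = 61*(-18) = -1098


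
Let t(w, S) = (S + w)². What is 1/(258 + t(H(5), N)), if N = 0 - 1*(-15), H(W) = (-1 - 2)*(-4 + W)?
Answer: 1/402 ≈ 0.0024876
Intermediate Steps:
H(W) = 12 - 3*W (H(W) = -3*(-4 + W) = 12 - 3*W)
N = 15 (N = 0 + 15 = 15)
1/(258 + t(H(5), N)) = 1/(258 + (15 + (12 - 3*5))²) = 1/(258 + (15 + (12 - 15))²) = 1/(258 + (15 - 3)²) = 1/(258 + 12²) = 1/(258 + 144) = 1/402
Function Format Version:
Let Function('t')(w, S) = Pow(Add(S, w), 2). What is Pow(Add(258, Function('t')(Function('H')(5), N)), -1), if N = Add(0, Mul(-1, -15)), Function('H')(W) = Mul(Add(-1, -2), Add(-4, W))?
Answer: Rational(1, 402) ≈ 0.0024876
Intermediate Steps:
Function('H')(W) = Add(12, Mul(-3, W)) (Function('H')(W) = Mul(-3, Add(-4, W)) = Add(12, Mul(-3, W)))
N = 15 (N = Add(0, 15) = 15)
Pow(Add(258, Function('t')(Function('H')(5), N)), -1) = Pow(Add(258, Pow(Add(15, Add(12, Mul(-3, 5))), 2)), -1) = Pow(Add(258, Pow(Add(15, Add(12, -15)), 2)), -1) = Pow(Add(258, Pow(Add(15, -3), 2)), -1) = Pow(Add(258, Pow(12, 2)), -1) = Pow(Add(258, 144), -1) = Pow(402, -1) = Rational(1, 402)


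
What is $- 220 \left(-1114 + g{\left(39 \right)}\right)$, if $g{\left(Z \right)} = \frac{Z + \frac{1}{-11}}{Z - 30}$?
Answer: $\frac{2197160}{9} \approx 2.4413 \cdot 10^{5}$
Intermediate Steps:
$g{\left(Z \right)} = \frac{- \frac{1}{11} + Z}{-30 + Z}$ ($g{\left(Z \right)} = \frac{Z - \frac{1}{11}}{-30 + Z} = \frac{- \frac{1}{11} + Z}{-30 + Z}$)
$- 220 \left(-1114 + g{\left(39 \right)}\right) = - 220 \left(-1114 + \frac{- \frac{1}{11} + 39}{-30 + 39}\right) = - 220 \left(-1114 + \frac{1}{9} \cdot \frac{428}{11}\right) = - 220 \left(-1114 + \frac{428}{99}\right) = \left(-220\right) \left(- \frac{109858}{99}\right) = \frac{2197160}{9}$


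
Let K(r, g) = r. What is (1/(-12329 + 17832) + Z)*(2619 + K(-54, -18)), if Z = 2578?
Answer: 36388975275/5503 ≈ 6.6126e+6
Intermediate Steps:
(1/(-12329 + 17832) + Z)*(2619 + K(-54, -18)) = (1/(-12329 + 17832) + 2578)*(2619 - 54) = (1/5503 + 2578)*2565 = (14186735/5503)*2565 = 36388975275/5503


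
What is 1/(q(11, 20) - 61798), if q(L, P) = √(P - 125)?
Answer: -61798/3818992909 - I*√105/3818992909 ≈ -1.6182e-5 - 2.6832e-9*I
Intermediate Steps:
q(L, P) = √(-125 + P)
1/(q(11, 20) - 61798) = 1/(√(-125 + 20) - 61798) = 1/(√(-105) - 61798) = 1/(I*√105 - 61798) = 1/(-61798 + I*√105)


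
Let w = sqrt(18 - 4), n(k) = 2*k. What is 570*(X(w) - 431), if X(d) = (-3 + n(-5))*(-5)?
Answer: -208620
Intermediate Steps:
w = sqrt(14) ≈ 3.7417
X(d) = 65 (X(d) = (-3 + 2*(-5))*(-5) = (-3 - 10)*(-5) = -13*(-5) = 65)
570*(X(w) - 431) = 570*(65 - 431) = 570*(-366) = -208620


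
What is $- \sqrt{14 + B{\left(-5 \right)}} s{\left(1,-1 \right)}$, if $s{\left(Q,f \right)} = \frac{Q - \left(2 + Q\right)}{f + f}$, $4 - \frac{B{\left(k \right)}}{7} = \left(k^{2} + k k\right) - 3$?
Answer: $- i \sqrt{287} \approx - 16.941 i$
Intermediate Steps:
$B{\left(k \right)} = 49 - 14 k^{2}$ ($B{\left(k \right)} = 28 - 7 \left(\left(k^{2} + k k\right) - 3\right) = 28 - 7 \left(\left(k^{2} + k^{2}\right) - 3\right) = 28 - 7 \left(2 k^{2} - 3\right) = 28 - 7 \left(-3 + 2 k^{2}\right) = 28 - \left(-21 + 14 k^{2}\right) = 49 - 14 k^{2}$)
$s{\left(Q,f \right)} = - \frac{1}{f}$ ($s{\left(Q,f \right)} = - \frac{2}{2 f} = - 2 \frac{1}{2 f} = - \frac{1}{f}$)
$- \sqrt{14 + B{\left(-5 \right)}} s{\left(1,-1 \right)} = - \sqrt{14 + \left(49 - 14 \left(-5\right)^{2}\right)} \left(- \frac{1}{-1}\right) = - \sqrt{14 + \left(49 - 350\right)} \left(\left(-1\right) \left(-1\right)\right) = - \sqrt{14 + \left(49 - 350\right)} 1 = - \sqrt{14 - 301} \cdot 1 = - \sqrt{-287} \cdot 1 = - i \sqrt{287} \cdot 1 = - i \sqrt{287}$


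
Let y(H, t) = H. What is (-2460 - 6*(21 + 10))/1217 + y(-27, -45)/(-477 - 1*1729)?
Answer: -5804217/2684702 ≈ -2.1620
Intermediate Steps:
(-2460 - 6*(21 + 10))/1217 + y(-27, -45)/(-477 - 1*1729) = (-2460 - 6*(21 + 10))/1217 - 27/(-477 - 1*1729) = (-2460 - 6*31)*(1/1217) - 27/(-477 - 1729) = (-2460 - 186)*(1/1217) - 27/(-2206) = -2646*1/1217 - 27*(-1/2206) = -2646/1217 + 27/2206 = -5804217/2684702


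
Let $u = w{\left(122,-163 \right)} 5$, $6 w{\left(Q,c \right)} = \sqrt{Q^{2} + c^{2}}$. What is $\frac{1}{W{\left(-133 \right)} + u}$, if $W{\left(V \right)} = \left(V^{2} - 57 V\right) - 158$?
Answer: $\frac{904032}{22701015259} - \frac{30 \sqrt{41453}}{22701015259} \approx 3.9554 \cdot 10^{-5}$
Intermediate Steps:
$w{\left(Q,c \right)} = \frac{\sqrt{Q^{2} + c^{2}}}{6}$
$W{\left(V \right)} = -158 + V^{2} - 57 V$
$u = \frac{5 \sqrt{41453}}{6}$ ($u = \frac{\sqrt{122^{2} + \left(-163\right)^{2}}}{6} \cdot 5 = \frac{\sqrt{14884 + 26569}}{6} \cdot 5 = \frac{\sqrt{41453}}{6} \cdot 5 = \frac{5 \sqrt{41453}}{6} \approx 169.67$)
$\frac{1}{W{\left(-133 \right)} + u} = \frac{1}{\left(-158 + \left(-133\right)^{2} - -7581\right) + \frac{5 \sqrt{41453}}{6}} = \frac{1}{\left(-158 + 17689 + 7581\right) + \frac{5 \sqrt{41453}}{6}} = \frac{1}{25112 + \frac{5 \sqrt{41453}}{6}}$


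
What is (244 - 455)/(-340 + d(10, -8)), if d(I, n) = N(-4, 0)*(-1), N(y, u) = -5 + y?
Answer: 211/331 ≈ 0.63746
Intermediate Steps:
d(I, n) = 9 (d(I, n) = (-5 - 4)*(-1) = -9*(-1) = 9)
(244 - 455)/(-340 + d(10, -8)) = (244 - 455)/(-340 + 9) = -211/(-331) = -211*(-1/331) = 211/331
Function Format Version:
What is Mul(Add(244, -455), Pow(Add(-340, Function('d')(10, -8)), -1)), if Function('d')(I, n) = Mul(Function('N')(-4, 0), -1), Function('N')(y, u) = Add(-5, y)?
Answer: Rational(211, 331) ≈ 0.63746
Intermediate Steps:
Function('d')(I, n) = 9 (Function('d')(I, n) = Mul(Add(-5, -4), -1) = Mul(-9, -1) = 9)
Mul(Add(244, -455), Pow(Add(-340, Function('d')(10, -8)), -1)) = Mul(Add(244, -455), Pow(Add(-340, 9), -1)) = Mul(-211, Pow(-331, -1)) = Mul(-211, Rational(-1, 331)) = Rational(211, 331)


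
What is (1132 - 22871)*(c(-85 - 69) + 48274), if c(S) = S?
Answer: -1046080680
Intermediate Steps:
(1132 - 22871)*(c(-85 - 69) + 48274) = (1132 - 22871)*((-85 - 69) + 48274) = -21739*(-154 + 48274) = -21739*48120 = -1046080680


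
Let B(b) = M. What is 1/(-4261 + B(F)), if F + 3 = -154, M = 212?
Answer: -1/4049 ≈ -0.00024697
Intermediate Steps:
F = -157 (F = -3 - 154 = -157)
B(b) = 212
1/(-4261 + B(F)) = 1/(-4261 + 212) = 1/(-4049) = -1/4049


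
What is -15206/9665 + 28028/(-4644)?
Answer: -85376821/11221065 ≈ -7.6086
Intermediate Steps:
-15206/9665 + 28028/(-4644) = -15206*1/9665 + 28028*(-1/4644) = -15206/9665 - 7007/1161 = -85376821/11221065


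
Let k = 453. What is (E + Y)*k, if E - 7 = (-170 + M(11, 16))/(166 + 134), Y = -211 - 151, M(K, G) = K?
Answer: -16105509/100 ≈ -1.6106e+5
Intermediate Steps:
Y = -362
E = 647/100 (E = 7 + (-170 + 11)/(166 + 134) = 7 - 159/300 = 7 - 159*1/300 = 7 - 53/100 = 647/100 ≈ 6.4700)
(E + Y)*k = (647/100 - 362)*453 = -35553/100*453 = -16105509/100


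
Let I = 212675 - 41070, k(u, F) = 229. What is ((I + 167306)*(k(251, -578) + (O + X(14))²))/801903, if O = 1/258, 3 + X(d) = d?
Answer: 7897669129147/53377871292 ≈ 147.96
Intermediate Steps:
X(d) = -3 + d
O = 1/258 ≈ 0.0038760
I = 171605
((I + 167306)*(k(251, -578) + (O + X(14))²))/801903 = ((171605 + 167306)*(229 + (1/258 + (-3 + 14))²))/801903 = (338911*(229 + (1/258 + 11)²))*(1/801903) = (338911*(229 + (2839/258)²))*(1/801903) = (338911*(229 + 8059921/66564))*(1/801903) = (338911*(23303077/66564))*(1/801903) = (7897669129147/66564)*(1/801903) = 7897669129147/53377871292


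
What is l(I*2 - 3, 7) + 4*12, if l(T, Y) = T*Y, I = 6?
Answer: 111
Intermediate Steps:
l(I*2 - 3, 7) + 4*12 = (6*2 - 3)*7 + 4*12 = (12 - 3)*7 + 48 = 9*7 + 48 = 63 + 48 = 111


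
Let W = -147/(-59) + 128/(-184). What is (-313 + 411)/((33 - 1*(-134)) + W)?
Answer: 66493/114528 ≈ 0.58058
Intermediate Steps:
W = 2437/1357 (W = -147*(-1/59) + 128*(-1/184) = 147/59 - 16/23 = 2437/1357 ≈ 1.7959)
(-313 + 411)/((33 - 1*(-134)) + W) = (-313 + 411)/((33 - 1*(-134)) + 2437/1357) = 98/((33 + 134) + 2437/1357) = 98/(167 + 2437/1357) = 98/(229056/1357) = 98*(1357/229056) = 66493/114528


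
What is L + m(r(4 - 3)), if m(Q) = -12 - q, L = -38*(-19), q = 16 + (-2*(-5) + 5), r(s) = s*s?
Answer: 679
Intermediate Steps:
r(s) = s²
q = 31 (q = 16 + (10 + 5) = 16 + 15 = 31)
L = 722
m(Q) = -43 (m(Q) = -12 - 1*31 = -12 - 31 = -43)
L + m(r(4 - 3)) = 722 - 43 = 679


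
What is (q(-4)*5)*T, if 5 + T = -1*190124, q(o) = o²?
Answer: -15210320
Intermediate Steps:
T = -190129 (T = -5 - 1*190124 = -5 - 190124 = -190129)
(q(-4)*5)*T = ((-4)²*5)*(-190129) = (16*5)*(-190129) = 80*(-190129) = -15210320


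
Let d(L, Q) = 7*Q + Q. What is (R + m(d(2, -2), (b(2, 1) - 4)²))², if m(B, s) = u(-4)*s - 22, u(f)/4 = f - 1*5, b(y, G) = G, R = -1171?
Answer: 2301289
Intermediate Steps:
u(f) = -20 + 4*f (u(f) = 4*(f - 1*5) = 4*(f - 5) = 4*(-5 + f) = -20 + 4*f)
d(L, Q) = 8*Q
m(B, s) = -22 - 36*s (m(B, s) = (-20 + 4*(-4))*s - 22 = (-20 - 16)*s - 22 = -36*s - 22 = -22 - 36*s)
(R + m(d(2, -2), (b(2, 1) - 4)²))² = (-1171 + (-22 - 36*(1 - 4)²))² = (-1171 + (-22 - 36*(-3)²))² = (-1171 + (-22 - 36*9))² = (-1171 + (-22 - 324))² = (-1171 - 346)² = (-1517)² = 2301289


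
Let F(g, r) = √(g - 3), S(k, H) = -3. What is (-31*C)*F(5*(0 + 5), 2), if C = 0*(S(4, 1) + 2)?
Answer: 0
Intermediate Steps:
F(g, r) = √(-3 + g)
C = 0 (C = 0*(-3 + 2) = 0*(-1) = 0)
(-31*C)*F(5*(0 + 5), 2) = (-31*0)*√(-3 + 5*(0 + 5)) = 0*√(-3 + 5*5) = 0*√(-3 + 25) = 0*√22 = 0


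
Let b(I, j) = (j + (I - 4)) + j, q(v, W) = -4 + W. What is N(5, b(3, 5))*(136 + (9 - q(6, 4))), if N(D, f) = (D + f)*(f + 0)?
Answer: 18270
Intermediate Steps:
b(I, j) = -4 + I + 2*j (b(I, j) = (j + (-4 + I)) + j = (-4 + I + j) + j = -4 + I + 2*j)
N(D, f) = f*(D + f) (N(D, f) = (D + f)*f = f*(D + f))
N(5, b(3, 5))*(136 + (9 - q(6, 4))) = ((-4 + 3 + 2*5)*(5 + (-4 + 3 + 2*5)))*(136 + (9 - (-4 + 4))) = ((-4 + 3 + 10)*(5 + (-4 + 3 + 10)))*(136 + (9 - 1*0)) = (9*(5 + 9))*(136 + (9 + 0)) = (9*14)*(136 + 9) = 126*145 = 18270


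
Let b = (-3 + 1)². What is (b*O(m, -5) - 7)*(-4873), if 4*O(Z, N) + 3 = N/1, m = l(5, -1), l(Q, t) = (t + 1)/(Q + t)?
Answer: 73095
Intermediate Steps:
l(Q, t) = (1 + t)/(Q + t)
m = 0 (m = (1 - 1)/(5 - 1) = 0/4 = (¼)*0 = 0)
b = 4 (b = (-2)² = 4)
O(Z, N) = -¾ + N/4 (O(Z, N) = -¾ + (N/1)/4 = -¾ + (N*1)/4 = -¾ + N/4)
(b*O(m, -5) - 7)*(-4873) = (4*(-¾ + (¼)*(-5)) - 7)*(-4873) = (4*(-¾ - 5/4) - 7)*(-4873) = (4*(-2) - 7)*(-4873) = (-8 - 7)*(-4873) = -15*(-4873) = 73095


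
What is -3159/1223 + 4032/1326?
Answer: 123717/270283 ≈ 0.45773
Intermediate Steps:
-3159/1223 + 4032/1326 = -3159*1/1223 + 4032*(1/1326) = -3159/1223 + 672/221 = 123717/270283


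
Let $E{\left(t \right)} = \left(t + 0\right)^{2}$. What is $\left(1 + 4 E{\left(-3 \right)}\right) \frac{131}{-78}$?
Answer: $- \frac{4847}{78} \approx -62.141$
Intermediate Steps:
$E{\left(t \right)} = t^{2}$
$\left(1 + 4 E{\left(-3 \right)}\right) \frac{131}{-78} = \left(1 + 4 \left(-3\right)^{2}\right) \frac{131}{-78} = \left(1 + 4 \cdot 9\right) 131 \left(- \frac{1}{78}\right) = \left(1 + 36\right) \left(- \frac{131}{78}\right) = 37 \left(- \frac{131}{78}\right) = - \frac{4847}{78}$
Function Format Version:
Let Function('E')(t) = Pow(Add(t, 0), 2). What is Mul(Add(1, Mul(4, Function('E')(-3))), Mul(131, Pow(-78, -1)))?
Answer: Rational(-4847, 78) ≈ -62.141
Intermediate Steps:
Function('E')(t) = Pow(t, 2)
Mul(Add(1, Mul(4, Function('E')(-3))), Mul(131, Pow(-78, -1))) = Mul(Add(1, Mul(4, Pow(-3, 2))), Mul(131, Pow(-78, -1))) = Mul(Add(1, Mul(4, 9)), Mul(131, Rational(-1, 78))) = Mul(Add(1, 36), Rational(-131, 78)) = Mul(37, Rational(-131, 78)) = Rational(-4847, 78)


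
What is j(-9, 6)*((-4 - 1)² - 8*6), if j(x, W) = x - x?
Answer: 0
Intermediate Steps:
j(x, W) = 0
j(-9, 6)*((-4 - 1)² - 8*6) = 0*((-4 - 1)² - 8*6) = 0*((-5)² - 48) = 0*(25 - 48) = 0*(-23) = 0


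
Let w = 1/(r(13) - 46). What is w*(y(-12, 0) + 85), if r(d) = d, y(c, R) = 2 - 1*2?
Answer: -85/33 ≈ -2.5758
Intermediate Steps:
y(c, R) = 0 (y(c, R) = 2 - 2 = 0)
w = -1/33 (w = 1/(13 - 46) = 1/(-33) = -1/33 ≈ -0.030303)
w*(y(-12, 0) + 85) = -(0 + 85)/33 = -1/33*85 = -85/33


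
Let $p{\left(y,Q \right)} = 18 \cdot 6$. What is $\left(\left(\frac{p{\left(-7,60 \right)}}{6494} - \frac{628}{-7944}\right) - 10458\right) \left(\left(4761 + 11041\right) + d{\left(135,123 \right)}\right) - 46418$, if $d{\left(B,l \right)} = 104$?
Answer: $- \frac{178828649620089}{1074757} \approx -1.6639 \cdot 10^{8}$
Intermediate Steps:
$p{\left(y,Q \right)} = 108$
$\left(\left(\frac{p{\left(-7,60 \right)}}{6494} - \frac{628}{-7944}\right) - 10458\right) \left(\left(4761 + 11041\right) + d{\left(135,123 \right)}\right) - 46418 = \left(\left(\frac{108}{6494} - \frac{628}{-7944}\right) - 10458\right) \left(\left(4761 + 11041\right) + 104\right) - 46418 = \left(\left(108 \cdot \frac{1}{6494} - - \frac{157}{1986}\right) - 10458\right) \left(15802 + 104\right) - 46418 = \left(\left(\frac{54}{3247} + \frac{157}{1986}\right) - 10458\right) 15906 - 46418 = \left(\frac{617023}{6448542} - 10458\right) 15906 - 46418 = \left(- \frac{67438235213}{6448542}\right) 15906 - 46418 = - \frac{178778761549663}{1074757} - 46418 = - \frac{178828649620089}{1074757}$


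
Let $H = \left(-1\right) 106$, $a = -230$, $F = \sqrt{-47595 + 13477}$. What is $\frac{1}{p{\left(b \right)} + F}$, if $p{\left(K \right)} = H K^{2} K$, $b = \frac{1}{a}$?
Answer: $\frac{322425500}{1262672115225502809} - \frac{37008972250000 i \sqrt{34118}}{1262672115225502809} \approx 2.5535 \cdot 10^{-10} - 0.0054139 i$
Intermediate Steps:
$F = i \sqrt{34118}$ ($F = \sqrt{-34118} = i \sqrt{34118} \approx 184.71 i$)
$H = -106$
$b = - \frac{1}{230}$ ($b = \frac{1}{-230} = - \frac{1}{230} \approx -0.0043478$)
$p{\left(K \right)} = - 106 K^{3}$ ($p{\left(K \right)} = - 106 K^{2} K = - 106 K^{3}$)
$\frac{1}{p{\left(b \right)} + F} = \frac{1}{- 106 \left(- \frac{1}{230}\right)^{3} + i \sqrt{34118}} = \frac{1}{\left(-106\right) \left(- \frac{1}{12167000}\right) + i \sqrt{34118}} = \frac{1}{\frac{53}{6083500} + i \sqrt{34118}}$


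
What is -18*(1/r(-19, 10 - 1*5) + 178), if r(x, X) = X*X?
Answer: -80118/25 ≈ -3204.7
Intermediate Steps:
r(x, X) = X²
-18*(1/r(-19, 10 - 1*5) + 178) = -18*(1/((10 - 1*5)²) + 178) = -18*(1/((10 - 5)²) + 178) = -18*(1/(5²) + 178) = -18*(1/25 + 178) = -18*4451/25 = -80118/25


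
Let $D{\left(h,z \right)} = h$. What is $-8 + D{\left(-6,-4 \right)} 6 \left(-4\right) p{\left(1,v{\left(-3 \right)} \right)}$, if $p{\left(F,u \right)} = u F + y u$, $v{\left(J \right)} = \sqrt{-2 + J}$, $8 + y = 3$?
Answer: $-8 - 576 i \sqrt{5} \approx -8.0 - 1288.0 i$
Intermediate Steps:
$y = -5$ ($y = -8 + 3 = -5$)
$p{\left(F,u \right)} = - 5 u + F u$ ($p{\left(F,u \right)} = u F - 5 u = F u - 5 u = - 5 u + F u$)
$-8 + D{\left(-6,-4 \right)} 6 \left(-4\right) p{\left(1,v{\left(-3 \right)} \right)} = -8 - 6 \cdot 6 \left(-4\right) \sqrt{-2 - 3} \left(-5 + 1\right) = -8 - 6 \left(- 24 \sqrt{-5} \left(-4\right)\right) = -8 - 6 \left(- 24 i \sqrt{5} \left(-4\right)\right) = -8 - 6 \left(- 24 \left(- 4 i \sqrt{5}\right)\right) = -8 - 6 \cdot 96 i \sqrt{5} = -8 - 576 i \sqrt{5}$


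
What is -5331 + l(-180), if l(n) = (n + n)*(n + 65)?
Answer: 36069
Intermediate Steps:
l(n) = 2*n*(65 + n) (l(n) = (2*n)*(65 + n) = 2*n*(65 + n))
-5331 + l(-180) = -5331 + 2*(-180)*(65 - 180) = -5331 + 2*(-180)*(-115) = -5331 + 41400 = 36069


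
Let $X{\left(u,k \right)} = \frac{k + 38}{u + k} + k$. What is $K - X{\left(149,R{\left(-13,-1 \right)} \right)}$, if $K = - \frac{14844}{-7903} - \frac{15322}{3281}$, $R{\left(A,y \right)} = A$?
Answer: $\frac{2079468481}{207437944} \approx 10.025$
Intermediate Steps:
$X{\left(u,k \right)} = k + \frac{38 + k}{k + u}$ ($X{\left(u,k \right)} = \frac{38 + k}{k + u} + k = k + \frac{38 + k}{k + u}$)
$K = - \frac{72386602}{25929743}$ ($K = \left(-14844\right) \left(- \frac{1}{7903}\right) - \frac{15322}{3281} = \frac{14844}{7903} - \frac{15322}{3281} = - \frac{72386602}{25929743} \approx -2.7916$)
$K - X{\left(149,R{\left(-13,-1 \right)} \right)} = - \frac{72386602}{25929743} - \frac{38 - 13 + \left(-13\right)^{2} - 1937}{-13 + 149} = - \frac{72386602}{25929743} - \frac{38 - 13 + 169 - 1937}{136} = - \frac{72386602}{25929743} - \frac{1}{136} \left(-1743\right) = - \frac{72386602}{25929743} - - \frac{1743}{136} = - \frac{72386602}{25929743} + \frac{1743}{136} = \frac{2079468481}{207437944}$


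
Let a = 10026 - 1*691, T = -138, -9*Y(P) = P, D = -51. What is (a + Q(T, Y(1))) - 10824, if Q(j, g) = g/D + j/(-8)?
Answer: -2702129/1836 ≈ -1471.7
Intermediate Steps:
Y(P) = -P/9
Q(j, g) = -j/8 - g/51 (Q(j, g) = g/(-51) + j/(-8) = g*(-1/51) + j*(-⅛) = -g/51 - j/8 = -j/8 - g/51)
a = 9335 (a = 10026 - 691 = 9335)
(a + Q(T, Y(1))) - 10824 = (9335 + (-⅛*(-138) - (-1)/459)) - 10824 = (9335 + (69/4 - 1/51*(-⅑))) - 10824 = (9335 + (69/4 + 1/459)) - 10824 = (9335 + 31675/1836) - 10824 = 17170735/1836 - 10824 = -2702129/1836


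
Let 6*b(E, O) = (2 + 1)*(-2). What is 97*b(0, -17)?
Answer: -97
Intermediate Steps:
b(E, O) = -1 (b(E, O) = ((2 + 1)*(-2))/6 = (3*(-2))/6 = (1/6)*(-6) = -1)
97*b(0, -17) = 97*(-1) = -97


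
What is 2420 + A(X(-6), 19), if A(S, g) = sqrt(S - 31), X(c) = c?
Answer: 2420 + I*sqrt(37) ≈ 2420.0 + 6.0828*I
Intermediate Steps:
A(S, g) = sqrt(-31 + S)
2420 + A(X(-6), 19) = 2420 + sqrt(-31 - 6) = 2420 + sqrt(-37) = 2420 + I*sqrt(37)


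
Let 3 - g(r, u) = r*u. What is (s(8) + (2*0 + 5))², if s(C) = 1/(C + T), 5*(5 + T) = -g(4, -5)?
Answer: 1225/64 ≈ 19.141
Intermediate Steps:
g(r, u) = 3 - r*u
T = -48/5 (T = -5 + (-(3 - 1*4*(-5)))/5 = -5 + (-(3 + 20))/5 = -5 + (-1*23)/5 = -5 + (⅕)*(-23) = -5 - 23/5 = -48/5 ≈ -9.6000)
s(C) = 1/(-48/5 + C) (s(C) = 1/(C - 48/5) = 1/(-48/5 + C))
(s(8) + (2*0 + 5))² = (5/(-48 + 5*8) + (2*0 + 5))² = (5/(-48 + 40) + (0 + 5))² = (5/(-8) + 5)² = (5*(-⅛) + 5)² = (-5/8 + 5)² = (35/8)² = 1225/64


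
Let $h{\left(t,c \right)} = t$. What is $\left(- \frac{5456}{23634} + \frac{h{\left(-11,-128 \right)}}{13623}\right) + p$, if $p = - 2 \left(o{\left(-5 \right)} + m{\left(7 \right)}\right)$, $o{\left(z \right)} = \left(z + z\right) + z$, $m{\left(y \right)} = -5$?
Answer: $\frac{2134008703}{53660997} \approx 39.768$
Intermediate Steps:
$o{\left(z \right)} = 3 z$ ($o{\left(z \right)} = 2 z + z = 3 z$)
$p = 40$ ($p = - 2 \left(3 \left(-5\right) - 5\right) = - 2 \left(-15 - 5\right) = \left(-2\right) \left(-20\right) = 40$)
$\left(- \frac{5456}{23634} + \frac{h{\left(-11,-128 \right)}}{13623}\right) + p = \left(- \frac{5456}{23634} - \frac{11}{13623}\right) + 40 = \left(\left(-5456\right) \frac{1}{23634} - \frac{11}{13623}\right) + 40 = \left(- \frac{2728}{11817} - \frac{11}{13623}\right) + 40 = - \frac{12431177}{53660997} + 40 = \frac{2134008703}{53660997}$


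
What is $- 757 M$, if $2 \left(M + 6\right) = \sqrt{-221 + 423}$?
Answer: $4542 - \frac{757 \sqrt{202}}{2} \approx -837.5$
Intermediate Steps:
$M = -6 + \frac{\sqrt{202}}{2}$ ($M = -6 + \frac{\sqrt{-221 + 423}}{2} = -6 + \frac{\sqrt{202}}{2} \approx 1.1063$)
$- 757 M = - 757 \left(-6 + \frac{\sqrt{202}}{2}\right) = 4542 - \frac{757 \sqrt{202}}{2}$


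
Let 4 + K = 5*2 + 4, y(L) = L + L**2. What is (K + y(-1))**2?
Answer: 100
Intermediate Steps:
K = 10 (K = -4 + (5*2 + 4) = -4 + (10 + 4) = -4 + 14 = 10)
(K + y(-1))**2 = (10 - (1 - 1))**2 = (10 - 1*0)**2 = (10 + 0)**2 = 10**2 = 100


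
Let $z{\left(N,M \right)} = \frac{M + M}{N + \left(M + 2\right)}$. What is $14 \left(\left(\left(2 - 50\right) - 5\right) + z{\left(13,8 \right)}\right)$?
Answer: $- \frac{16842}{23} \approx -732.26$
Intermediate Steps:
$z{\left(N,M \right)} = \frac{2 M}{2 + M + N}$ ($z{\left(N,M \right)} = \frac{2 M}{N + \left(2 + M\right)} = \frac{2 M}{2 + M + N}$)
$14 \left(\left(\left(2 - 50\right) - 5\right) + z{\left(13,8 \right)}\right) = 14 \left(\left(\left(2 - 50\right) - 5\right) + 2 \cdot 8 \frac{1}{2 + 8 + 13}\right) = 14 \left(\left(-48 - 5\right) + 2 \cdot 8 \cdot \frac{1}{23}\right) = 14 \left(-53 + 2 \cdot 8 \cdot \frac{1}{23}\right) = 14 \left(-53 + \frac{16}{23}\right) = 14 \left(- \frac{1203}{23}\right) = - \frac{16842}{23}$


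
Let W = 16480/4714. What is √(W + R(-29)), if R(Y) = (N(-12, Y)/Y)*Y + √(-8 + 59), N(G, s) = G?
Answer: √(-47243708 + 5555449*√51)/2357 ≈ 1.1673*I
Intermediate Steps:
W = 8240/2357 (W = 16480*(1/4714) = 8240/2357 ≈ 3.4960)
R(Y) = -12 + √51 (R(Y) = (-12/Y)*Y + √(-8 + 59) = -12 + √51)
√(W + R(-29)) = √(8240/2357 + (-12 + √51)) = √(-20044/2357 + √51)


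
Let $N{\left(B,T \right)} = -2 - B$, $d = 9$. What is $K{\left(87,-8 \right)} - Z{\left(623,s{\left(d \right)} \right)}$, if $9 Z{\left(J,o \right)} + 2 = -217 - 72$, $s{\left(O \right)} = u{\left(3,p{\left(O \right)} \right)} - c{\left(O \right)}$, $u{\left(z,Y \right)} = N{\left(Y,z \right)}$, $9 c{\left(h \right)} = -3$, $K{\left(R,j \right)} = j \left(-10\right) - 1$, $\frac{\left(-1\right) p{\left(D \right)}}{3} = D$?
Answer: $\frac{334}{3} \approx 111.33$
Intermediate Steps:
$p{\left(D \right)} = - 3 D$
$K{\left(R,j \right)} = -1 - 10 j$ ($K{\left(R,j \right)} = - 10 j - 1 = -1 - 10 j$)
$c{\left(h \right)} = - \frac{1}{3}$ ($c{\left(h \right)} = \frac{1}{9} \left(-3\right) = - \frac{1}{3}$)
$u{\left(z,Y \right)} = -2 - Y$
$s{\left(O \right)} = - \frac{5}{3} + 3 O$ ($s{\left(O \right)} = \left(-2 - - 3 O\right) - - \frac{1}{3} = \left(-2 + 3 O\right) + \frac{1}{3} = - \frac{5}{3} + 3 O$)
$Z{\left(J,o \right)} = - \frac{97}{3}$ ($Z{\left(J,o \right)} = - \frac{2}{9} + \frac{-217 - 72}{9} = - \frac{2}{9} + \frac{1}{9} \left(-289\right) = - \frac{2}{9} - \frac{289}{9} = - \frac{97}{3}$)
$K{\left(87,-8 \right)} - Z{\left(623,s{\left(d \right)} \right)} = \left(-1 - -80\right) - - \frac{97}{3} = \left(-1 + 80\right) + \frac{97}{3} = 79 + \frac{97}{3} = \frac{334}{3}$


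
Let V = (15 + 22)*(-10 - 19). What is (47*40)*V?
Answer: -2017240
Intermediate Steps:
V = -1073 (V = 37*(-29) = -1073)
(47*40)*V = (47*40)*(-1073) = 1880*(-1073) = -2017240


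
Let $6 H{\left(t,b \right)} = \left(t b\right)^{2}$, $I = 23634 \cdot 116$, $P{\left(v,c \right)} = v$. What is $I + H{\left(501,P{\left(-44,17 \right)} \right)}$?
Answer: $83731200$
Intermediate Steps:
$I = 2741544$
$H{\left(t,b \right)} = \frac{b^{2} t^{2}}{6}$ ($H{\left(t,b \right)} = \frac{\left(t b\right)^{2}}{6} = \frac{\left(b t\right)^{2}}{6} = \frac{b^{2} t^{2}}{6}$)
$I + H{\left(501,P{\left(-44,17 \right)} \right)} = 2741544 + \frac{\left(-44\right)^{2} \cdot 501^{2}}{6} = 2741544 + \frac{1}{6} \cdot 1936 \cdot 251001 = 2741544 + 80989656 = 83731200$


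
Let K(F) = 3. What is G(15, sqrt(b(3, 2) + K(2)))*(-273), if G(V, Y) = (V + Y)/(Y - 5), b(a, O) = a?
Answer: 22113/19 + 5460*sqrt(6)/19 ≈ 1867.7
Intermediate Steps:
G(V, Y) = (V + Y)/(-5 + Y)
G(15, sqrt(b(3, 2) + K(2)))*(-273) = ((15 + sqrt(3 + 3))/(-5 + sqrt(3 + 3)))*(-273) = ((15 + sqrt(6))/(-5 + sqrt(6)))*(-273) = -273*(15 + sqrt(6))/(-5 + sqrt(6))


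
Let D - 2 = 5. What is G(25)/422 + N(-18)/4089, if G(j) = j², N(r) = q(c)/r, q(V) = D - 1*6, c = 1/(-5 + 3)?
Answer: 11500207/7765011 ≈ 1.4810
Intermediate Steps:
D = 7 (D = 2 + 5 = 7)
c = -½ (c = 1/(-2) = -½ ≈ -0.50000)
q(V) = 1 (q(V) = 7 - 1*6 = 7 - 6 = 1)
N(r) = 1/r
G(25)/422 + N(-18)/4089 = 25²/422 + 1/(-18*4089) = 625*(1/422) - 1/18*1/4089 = 625/422 - 1/73602 = 11500207/7765011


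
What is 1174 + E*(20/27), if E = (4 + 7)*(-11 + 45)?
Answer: 39178/27 ≈ 1451.0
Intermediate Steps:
E = 374 (E = 11*34 = 374)
1174 + E*(20/27) = 1174 + 374*(20/27) = 1174 + 7480/27 = 39178/27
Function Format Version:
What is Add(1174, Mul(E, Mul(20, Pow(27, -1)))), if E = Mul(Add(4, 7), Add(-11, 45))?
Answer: Rational(39178, 27) ≈ 1451.0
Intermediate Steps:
E = 374 (E = Mul(11, 34) = 374)
Add(1174, Mul(E, Mul(20, Pow(27, -1)))) = Add(1174, Mul(374, Mul(20, Pow(27, -1)))) = Add(1174, Mul(374, Mul(20, Rational(1, 27)))) = Add(1174, Mul(374, Rational(20, 27))) = Add(1174, Rational(7480, 27)) = Rational(39178, 27)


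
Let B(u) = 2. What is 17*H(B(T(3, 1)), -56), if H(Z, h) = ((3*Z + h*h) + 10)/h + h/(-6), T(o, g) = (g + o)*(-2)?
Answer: -16762/21 ≈ -798.19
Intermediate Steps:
T(o, g) = -2*g - 2*o
H(Z, h) = -h/6 + (10 + h**2 + 3*Z)/h (H(Z, h) = ((3*Z + h**2) + 10)/h + h*(-1/6) = ((h**2 + 3*Z) + 10)/h - h/6 = (10 + h**2 + 3*Z)/h - h/6 = -h/6 + (10 + h**2 + 3*Z)/h)
17*H(B(T(3, 1)), -56) = 17*((1/6)*(60 + 5*(-56)**2 + 18*2)/(-56)) = 17*((1/6)*(-1/56)*(60 + 5*3136 + 36)) = 17*((1/6)*(-1/56)*(60 + 15680 + 36)) = 17*((1/6)*(-1/56)*15776) = 17*(-986/21) = -16762/21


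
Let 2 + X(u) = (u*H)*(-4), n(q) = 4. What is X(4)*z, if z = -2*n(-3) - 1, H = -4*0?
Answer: 18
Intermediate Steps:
H = 0
X(u) = -2 (X(u) = -2 + (u*0)*(-4) = -2 + 0*(-4) = -2 + 0 = -2)
z = -9 (z = -2*4 - 1 = -8 - 1 = -9)
X(4)*z = -2*(-9) = 18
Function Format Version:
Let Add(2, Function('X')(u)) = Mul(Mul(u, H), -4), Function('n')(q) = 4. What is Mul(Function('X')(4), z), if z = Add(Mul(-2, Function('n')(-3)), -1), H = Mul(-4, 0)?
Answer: 18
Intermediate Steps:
H = 0
Function('X')(u) = -2 (Function('X')(u) = Add(-2, Mul(Mul(u, 0), -4)) = Add(-2, Mul(0, -4)) = Add(-2, 0) = -2)
z = -9 (z = Add(Mul(-2, 4), -1) = Add(-8, -1) = -9)
Mul(Function('X')(4), z) = Mul(-2, -9) = 18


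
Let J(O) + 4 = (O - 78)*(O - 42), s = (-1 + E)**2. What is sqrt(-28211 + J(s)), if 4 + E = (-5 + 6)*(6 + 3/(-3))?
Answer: 3*I*sqrt(2771) ≈ 157.92*I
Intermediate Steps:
E = 1 (E = -4 + (-5 + 6)*(6 + 3/(-3)) = -4 + 1*(6 + 3*(-1/3)) = -4 + 1*(6 - 1) = -4 + 1*5 = -4 + 5 = 1)
s = 0 (s = (-1 + 1)**2 = 0**2 = 0)
J(O) = -4 + (-78 + O)*(-42 + O) (J(O) = -4 + (O - 78)*(O - 42) = -4 + (-78 + O)*(-42 + O))
sqrt(-28211 + J(s)) = sqrt(-28211 + (3272 + 0**2 - 120*0)) = sqrt(-28211 + (3272 + 0 + 0)) = sqrt(-28211 + 3272) = sqrt(-24939) = 3*I*sqrt(2771)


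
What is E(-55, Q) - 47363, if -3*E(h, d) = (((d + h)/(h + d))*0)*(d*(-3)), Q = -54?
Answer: -47363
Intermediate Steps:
E(h, d) = 0 (E(h, d) = -((d + h)/(h + d))*0*d*(-3)/3 = -((d + h)/(d + h))*0*(-3*d)/3 = -1*0*(-3*d)/3 = -0*(-3*d) = -⅓*0 = 0)
E(-55, Q) - 47363 = 0 - 47363 = -47363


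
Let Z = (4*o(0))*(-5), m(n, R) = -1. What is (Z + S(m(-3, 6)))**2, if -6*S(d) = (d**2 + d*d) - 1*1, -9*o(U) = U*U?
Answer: 1/36 ≈ 0.027778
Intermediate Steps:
o(U) = -U**2/9 (o(U) = -U*U/9 = -U**2/9)
Z = 0 (Z = (4*(-1/9*0**2))*(-5) = (4*(-1/9*0))*(-5) = (4*0)*(-5) = 0*(-5) = 0)
S(d) = 1/6 - d**2/3 (S(d) = -((d**2 + d*d) - 1*1)/6 = -((d**2 + d**2) - 1)/6 = -(2*d**2 - 1)/6 = -(-1 + 2*d**2)/6 = 1/6 - d**2/3)
(Z + S(m(-3, 6)))**2 = (0 + (1/6 - 1/3*(-1)**2))**2 = (0 + (1/6 - 1/3*1))**2 = (0 + (1/6 - 1/3))**2 = (0 - 1/6)**2 = (-1/6)**2 = 1/36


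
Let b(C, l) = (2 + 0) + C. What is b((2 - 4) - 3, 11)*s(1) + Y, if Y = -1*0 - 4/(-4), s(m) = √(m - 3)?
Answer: 1 - 3*I*√2 ≈ 1.0 - 4.2426*I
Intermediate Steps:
b(C, l) = 2 + C
s(m) = √(-3 + m)
Y = 1 (Y = 0 - 4*(-¼) = 0 + 1 = 1)
b((2 - 4) - 3, 11)*s(1) + Y = (2 + ((2 - 4) - 3))*√(-3 + 1) + 1 = (2 + (-2 - 3))*√(-2) + 1 = (2 - 5)*(I*√2) + 1 = -3*I*√2 + 1 = 1 - 3*I*√2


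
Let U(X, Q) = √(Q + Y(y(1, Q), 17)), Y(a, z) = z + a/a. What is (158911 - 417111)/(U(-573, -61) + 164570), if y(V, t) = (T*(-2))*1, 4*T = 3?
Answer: -42491974000/27083284943 + 258200*I*√43/27083284943 ≈ -1.5689 + 6.2516e-5*I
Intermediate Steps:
T = ¾ (T = (¼)*3 = ¾ ≈ 0.75000)
y(V, t) = -3/2 (y(V, t) = ((¾)*(-2))*1 = -3/2*1 = -3/2)
Y(a, z) = 1 + z (Y(a, z) = z + 1 = 1 + z)
U(X, Q) = √(18 + Q) (U(X, Q) = √(Q + (1 + 17)) = √(Q + 18) = √(18 + Q))
(158911 - 417111)/(U(-573, -61) + 164570) = (158911 - 417111)/(√(18 - 61) + 164570) = -258200/(√(-43) + 164570) = -258200/(I*√43 + 164570) = -258200/(164570 + I*√43)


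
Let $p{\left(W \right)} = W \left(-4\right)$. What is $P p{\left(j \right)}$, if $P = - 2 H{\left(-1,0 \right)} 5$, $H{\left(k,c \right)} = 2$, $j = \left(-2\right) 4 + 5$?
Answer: $-240$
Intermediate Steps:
$j = -3$ ($j = -8 + 5 = -3$)
$p{\left(W \right)} = - 4 W$
$P = -20$ ($P = \left(-2\right) 2 \cdot 5 = \left(-4\right) 5 = -20$)
$P p{\left(j \right)} = - 20 \left(\left(-4\right) \left(-3\right)\right) = \left(-20\right) 12 = -240$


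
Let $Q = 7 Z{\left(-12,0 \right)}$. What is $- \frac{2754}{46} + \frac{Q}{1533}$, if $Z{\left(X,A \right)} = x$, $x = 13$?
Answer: $- \frac{301264}{5037} \approx -59.81$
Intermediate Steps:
$Z{\left(X,A \right)} = 13$
$Q = 91$ ($Q = 7 \cdot 13 = 91$)
$- \frac{2754}{46} + \frac{Q}{1533} = - \frac{2754}{46} + \frac{91}{1533} = \left(-2754\right) \frac{1}{46} + 91 \cdot \frac{1}{1533} = - \frac{1377}{23} + \frac{13}{219} = - \frac{301264}{5037}$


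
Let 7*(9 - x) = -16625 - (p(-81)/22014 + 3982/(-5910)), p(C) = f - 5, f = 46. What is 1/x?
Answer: 151786530/361844517947 ≈ 0.00041948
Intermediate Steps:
p(C) = 41 (p(C) = 46 - 5 = 41)
x = 361844517947/151786530 (x = 9 - (-16625 - (41/22014 + 3982/(-5910)))/7 = 9 - (-16625 - (41*(1/22014) + 3982*(-1/5910)))/7 = 9 - (-16625 - (41/22014 - 1991/2955))/7 = 9 - (-16625 - 1*(-14569573/21683790))/7 = 9 - (-16625 + 14569573/21683790)/7 = 9 - ⅐*(-360478439177/21683790) = 9 + 360478439177/151786530 = 361844517947/151786530 ≈ 2383.9)
1/x = 1/(361844517947/151786530) = 151786530/361844517947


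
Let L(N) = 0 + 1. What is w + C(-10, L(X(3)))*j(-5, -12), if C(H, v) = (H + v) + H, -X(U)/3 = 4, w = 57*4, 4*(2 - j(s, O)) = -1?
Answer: 741/4 ≈ 185.25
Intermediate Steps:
j(s, O) = 9/4 (j(s, O) = 2 - ¼*(-1) = 2 + ¼ = 9/4)
w = 228
X(U) = -12 (X(U) = -3*4 = -12)
L(N) = 1
C(H, v) = v + 2*H
w + C(-10, L(X(3)))*j(-5, -12) = 228 + (1 + 2*(-10))*(9/4) = 228 + (1 - 20)*(9/4) = 228 - 19*9/4 = 228 - 171/4 = 741/4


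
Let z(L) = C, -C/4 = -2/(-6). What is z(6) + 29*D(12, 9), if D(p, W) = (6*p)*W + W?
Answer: 57155/3 ≈ 19052.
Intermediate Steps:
C = -4/3 (C = -(-8)/(-6) = -(-8)*(-1)/6 = -4*⅓ = -4/3 ≈ -1.3333)
z(L) = -4/3
D(p, W) = W + 6*W*p (D(p, W) = 6*W*p + W = W + 6*W*p)
z(6) + 29*D(12, 9) = -4/3 + 29*(9*(1 + 6*12)) = -4/3 + 29*(9*(1 + 72)) = -4/3 + 29*(9*73) = -4/3 + 29*657 = -4/3 + 19053 = 57155/3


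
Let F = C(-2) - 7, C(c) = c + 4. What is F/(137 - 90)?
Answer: -5/47 ≈ -0.10638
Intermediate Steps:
C(c) = 4 + c
F = -5 (F = (4 - 2) - 7 = 2 - 7 = -5)
F/(137 - 90) = -5/(137 - 90) = -5/47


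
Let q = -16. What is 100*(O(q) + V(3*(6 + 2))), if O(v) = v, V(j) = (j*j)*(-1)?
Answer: -59200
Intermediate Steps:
V(j) = -j² (V(j) = j²*(-1) = -j²)
100*(O(q) + V(3*(6 + 2))) = 100*(-16 - (3*(6 + 2))²) = 100*(-16 - (3*8)²) = 100*(-16 - 1*24²) = 100*(-16 - 1*576) = 100*(-16 - 576) = 100*(-592) = -59200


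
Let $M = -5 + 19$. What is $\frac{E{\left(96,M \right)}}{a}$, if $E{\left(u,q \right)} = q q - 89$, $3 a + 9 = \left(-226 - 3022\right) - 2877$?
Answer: $- \frac{321}{6134} \approx -0.052331$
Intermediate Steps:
$a = - \frac{6134}{3}$ ($a = -3 + \frac{\left(-226 - 3022\right) - 2877}{3} = -3 + \frac{-3248 - 2877}{3} = -3 + \frac{1}{3} \left(-6125\right) = -3 - \frac{6125}{3} = - \frac{6134}{3} \approx -2044.7$)
$M = 14$
$E{\left(u,q \right)} = -89 + q^{2}$ ($E{\left(u,q \right)} = q^{2} - 89 = -89 + q^{2}$)
$\frac{E{\left(96,M \right)}}{a} = \frac{-89 + 14^{2}}{- \frac{6134}{3}} = \left(-89 + 196\right) \left(- \frac{3}{6134}\right) = 107 \left(- \frac{3}{6134}\right) = - \frac{321}{6134}$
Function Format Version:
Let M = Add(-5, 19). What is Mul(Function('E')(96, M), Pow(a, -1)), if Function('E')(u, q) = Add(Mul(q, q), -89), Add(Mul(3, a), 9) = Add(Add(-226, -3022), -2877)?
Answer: Rational(-321, 6134) ≈ -0.052331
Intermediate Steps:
a = Rational(-6134, 3) (a = Add(-3, Mul(Rational(1, 3), Add(Add(-226, -3022), -2877))) = Add(-3, Mul(Rational(1, 3), Add(-3248, -2877))) = Add(-3, Mul(Rational(1, 3), -6125)) = Add(-3, Rational(-6125, 3)) = Rational(-6134, 3) ≈ -2044.7)
M = 14
Function('E')(u, q) = Add(-89, Pow(q, 2)) (Function('E')(u, q) = Add(Pow(q, 2), -89) = Add(-89, Pow(q, 2)))
Mul(Function('E')(96, M), Pow(a, -1)) = Mul(Add(-89, Pow(14, 2)), Pow(Rational(-6134, 3), -1)) = Mul(Add(-89, 196), Rational(-3, 6134)) = Mul(107, Rational(-3, 6134)) = Rational(-321, 6134)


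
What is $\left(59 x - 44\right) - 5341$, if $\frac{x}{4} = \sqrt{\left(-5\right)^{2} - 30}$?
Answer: $-5385 + 236 i \sqrt{5} \approx -5385.0 + 527.71 i$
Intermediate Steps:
$x = 4 i \sqrt{5}$ ($x = 4 \sqrt{\left(-5\right)^{2} - 30} = 4 \sqrt{25 - 30} = 4 \sqrt{-5} = 4 i \sqrt{5} \approx 8.9443 i$)
$\left(59 x - 44\right) - 5341 = \left(59 \cdot 4 i \sqrt{5} - 44\right) - 5341 = \left(236 i \sqrt{5} - 44\right) - 5341 = \left(-44 + 236 i \sqrt{5}\right) - 5341 = -5385 + 236 i \sqrt{5}$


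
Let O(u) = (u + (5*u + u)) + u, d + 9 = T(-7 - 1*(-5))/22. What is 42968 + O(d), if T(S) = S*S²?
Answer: 471824/11 ≈ 42893.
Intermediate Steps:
T(S) = S³
d = -103/11 (d = -9 + (-7 - 1*(-5))³/22 = -9 + (-7 + 5)³*(1/22) = -9 + (-2)³*(1/22) = -9 - 8*1/22 = -9 - 4/11 = -103/11 ≈ -9.3636)
O(u) = 8*u (O(u) = (u + 6*u) + u = 7*u + u = 8*u)
42968 + O(d) = 42968 + 8*(-103/11) = 42968 - 824/11 = 471824/11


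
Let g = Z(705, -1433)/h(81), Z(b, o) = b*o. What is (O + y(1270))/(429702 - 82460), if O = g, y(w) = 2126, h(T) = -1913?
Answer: 725329/94896278 ≈ 0.0076434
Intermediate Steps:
g = 1010265/1913 (g = (705*(-1433))/(-1913) = -1010265*(-1/1913) = 1010265/1913 ≈ 528.11)
O = 1010265/1913 ≈ 528.11
(O + y(1270))/(429702 - 82460) = (1010265/1913 + 2126)/(429702 - 82460) = (5077303/1913)/347242 = (5077303/1913)*(1/347242) = 725329/94896278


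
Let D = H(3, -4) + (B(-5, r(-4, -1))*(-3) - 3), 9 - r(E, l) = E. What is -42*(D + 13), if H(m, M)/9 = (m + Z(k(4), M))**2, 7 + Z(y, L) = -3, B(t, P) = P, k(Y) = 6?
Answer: -17304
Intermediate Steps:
r(E, l) = 9 - E
Z(y, L) = -10 (Z(y, L) = -7 - 3 = -10)
H(m, M) = 9*(-10 + m)**2 (H(m, M) = 9*(m - 10)**2 = 9*(-10 + m)**2)
D = 399 (D = 9*(-10 + 3)**2 + ((9 - 1*(-4))*(-3) - 3) = 9*(-7)**2 + ((9 + 4)*(-3) - 3) = 9*49 + (13*(-3) - 3) = 441 + (-39 - 3) = 441 - 42 = 399)
-42*(D + 13) = -42*(399 + 13) = -42*412 = -17304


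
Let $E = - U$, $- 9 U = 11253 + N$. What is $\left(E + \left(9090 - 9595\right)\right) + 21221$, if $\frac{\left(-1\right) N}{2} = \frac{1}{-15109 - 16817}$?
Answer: $\frac{3155837212}{143667} \approx 21966.0$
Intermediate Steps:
$N = \frac{1}{15963}$ ($N = - \frac{2}{-15109 - 16817} = - \frac{2}{-31926} = \left(-2\right) \left(- \frac{1}{31926}\right) = \frac{1}{15963} \approx 6.2645 \cdot 10^{-5}$)
$U = - \frac{179631640}{143667}$ ($U = - \frac{11253 + \frac{1}{15963}}{9} = \left(- \frac{1}{9}\right) \frac{179631640}{15963} = - \frac{179631640}{143667} \approx -1250.3$)
$E = \frac{179631640}{143667}$ ($E = \left(-1\right) \left(- \frac{179631640}{143667}\right) = \frac{179631640}{143667} \approx 1250.3$)
$\left(E + \left(9090 - 9595\right)\right) + 21221 = \left(\frac{179631640}{143667} + \left(9090 - 9595\right)\right) + 21221 = \left(\frac{179631640}{143667} - 505\right) + 21221 = \frac{107079805}{143667} + 21221 = \frac{3155837212}{143667}$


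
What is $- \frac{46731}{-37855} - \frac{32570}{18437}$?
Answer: $- \frac{371357903}{697932635} \approx -0.53208$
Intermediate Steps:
$- \frac{46731}{-37855} - \frac{32570}{18437} = \left(-46731\right) \left(- \frac{1}{37855}\right) - \frac{32570}{18437} = \frac{46731}{37855} - \frac{32570}{18437} = - \frac{371357903}{697932635}$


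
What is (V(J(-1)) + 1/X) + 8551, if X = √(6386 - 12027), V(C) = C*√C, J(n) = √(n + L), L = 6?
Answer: 8551 + 5^(¾) - I*√5641/5641 ≈ 8554.3 - 0.013314*I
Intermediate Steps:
J(n) = √(6 + n) (J(n) = √(n + 6) = √(6 + n))
V(C) = C^(3/2)
X = I*√5641 (X = √(-5641) = I*√5641 ≈ 75.107*I)
(V(J(-1)) + 1/X) + 8551 = ((√(6 - 1))^(3/2) + 1/(I*√5641)) + 8551 = ((√5)^(3/2) - I*√5641/5641) + 8551 = (5^(¾) - I*√5641/5641) + 8551 = 8551 + 5^(¾) - I*√5641/5641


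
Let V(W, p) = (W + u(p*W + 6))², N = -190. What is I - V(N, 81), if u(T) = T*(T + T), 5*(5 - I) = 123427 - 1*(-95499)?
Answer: -1120228795254305321/5 ≈ -2.2405e+17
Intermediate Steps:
I = -218901/5 (I = 5 - (123427 - 1*(-95499))/5 = 5 - (123427 + 95499)/5 = 5 - ⅕*218926 = 5 - 218926/5 = -218901/5 ≈ -43780.)
u(T) = 2*T² (u(T) = T*(2*T) = 2*T²)
V(W, p) = (W + 2*(6 + W*p)²)² (V(W, p) = (W + 2*(p*W + 6)²)² = (W + 2*(W*p + 6)²)² = (W + 2*(6 + W*p)²)²)
I - V(N, 81) = -218901/5 - (-190 + 2*(6 - 190*81)²)² = -218901/5 - (-190 + 2*(6 - 15390)²)² = -218901/5 - (-190 + 2*(-15384)²)² = -218901/5 - (-190 + 2*236667456)² = -218901/5 - (-190 + 473334912)² = -218901/5 - 1*473334722² = -218901/5 - 1*224045759050817284 = -218901/5 - 224045759050817284 = -1120228795254305321/5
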